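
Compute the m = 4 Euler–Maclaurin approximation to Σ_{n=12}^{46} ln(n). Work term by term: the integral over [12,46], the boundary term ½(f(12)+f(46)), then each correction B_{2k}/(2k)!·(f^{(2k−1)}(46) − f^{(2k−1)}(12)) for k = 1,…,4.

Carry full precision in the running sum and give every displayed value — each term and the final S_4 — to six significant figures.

Integral: ∫_12^46 ln(x) dx = 112.299.
½[f(12) + f(46)] = ½[2.48491 + 3.82864] = 3.15677.
So far: 115.455.
Order-1 term: 1/12 · (0.0217391 − 0.0833333) = -0.00513285.
After k=1: 115.450.
Order-2 term: −1/720 · (2.05474e-05 − 0.00115741) = 1.57897e-06.
After k=2: 115.450.
Order-3 term: 1/30240 · (1.16526e-07 − 9.64506e-05) = -3.18565e-09.
After k=3: 115.450.
Order-4 term: −1/1209600 · (1.65207e-09 − 2.00939e-05) = 1.66106e-11.

S_4 ≈ 115.450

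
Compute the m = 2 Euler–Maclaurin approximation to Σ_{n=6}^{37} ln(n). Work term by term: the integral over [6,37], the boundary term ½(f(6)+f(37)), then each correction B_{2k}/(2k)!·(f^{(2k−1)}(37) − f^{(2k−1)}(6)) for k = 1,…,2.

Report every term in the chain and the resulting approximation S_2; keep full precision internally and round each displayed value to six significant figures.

Integral: ∫_6^37 ln(x) dx = 91.8534.
½[f(6) + f(37)] = ½[1.79176 + 3.61092] = 2.70134.
Integral + boundary = 94.5547.
k=1: B_{2}/(2)! × [f^{(1)}(37) − f^{(1)}(6)] = 1/12 × (0.0270270 − 0.166667) = -0.0116366.
After k=1: 94.5431.
k=2: B_{4}/(4)! × [f^{(3)}(37) − f^{(3)}(6)] = −1/720 × (3.94843e-05 − 0.00925926) = 1.28052e-05.

S_2 ≈ 94.5431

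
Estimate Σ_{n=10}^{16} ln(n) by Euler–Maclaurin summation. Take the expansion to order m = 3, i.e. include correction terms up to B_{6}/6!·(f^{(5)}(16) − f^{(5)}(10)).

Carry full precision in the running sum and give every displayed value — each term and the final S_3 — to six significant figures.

S_3 ≈ 17.8700

The integral term ∫_10^16 ln(x) dx = 15.3356.
Endpoint term: (f(10) + f(16))/2 = (2.30259 + 2.77259)/2 = 2.53759.
So far: 17.8732.
Correction k=1: B_{2}/2! · (f^{(1)}(16) − f^{(1)}(10)) = 1/12 · (0.0625000 − 0.100000) = -0.00312500.
Partial sum through k=1: 17.8700.
Correction k=2: B_{4}/4! · (f^{(3)}(16) − f^{(3)}(10)) = −1/720 · (0.000488281 − 0.00200000) = 2.09961e-06.
Partial sum through k=2: 17.8700.
Correction k=3: B_{6}/6! · (f^{(5)}(16) − f^{(5)}(10)) = 1/30240 · (2.28882e-05 − 0.000240000) = -7.17962e-09.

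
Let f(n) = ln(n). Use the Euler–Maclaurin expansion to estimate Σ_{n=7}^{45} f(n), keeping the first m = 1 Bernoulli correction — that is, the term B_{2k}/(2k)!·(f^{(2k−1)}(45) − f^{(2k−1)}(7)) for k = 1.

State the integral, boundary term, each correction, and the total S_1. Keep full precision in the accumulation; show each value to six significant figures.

S_1 ≈ 122.545

∫_7^45 ln(x) dx evaluates to 119.678.
Boundary: ½(f(7) + f(45)) = ½(1.94591 + 3.80666) = 2.87629.
So far: 122.555.
Order-1 term: 1/12 · (0.0222222 − 0.142857) = -0.0100529.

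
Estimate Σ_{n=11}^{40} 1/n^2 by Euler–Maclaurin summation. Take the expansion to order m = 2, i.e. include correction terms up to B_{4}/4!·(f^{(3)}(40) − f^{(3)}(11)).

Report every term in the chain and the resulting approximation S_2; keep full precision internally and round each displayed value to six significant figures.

S_2 ≈ 0.0704762

Integral: ∫_11^40 1/x^2 dx = 0.0659091.
Endpoint term: (f(11) + f(40))/2 = (0.00826446 + 0.000625000)/2 = 0.00444473.
So far: 0.0703538.
k=1: B_{2}/(2)! × [f^{(1)}(40) − f^{(1)}(11)] = 1/12 × (-3.12500e-05 − (-0.00150263)) = 0.000122615.
Partial sum through k=1: 0.0704764.
k=2: B_{4}/(4)! × [f^{(3)}(40) − f^{(3)}(11)] = −1/720 × (-2.34375e-07 − (-0.000149021)) = -2.06648e-07.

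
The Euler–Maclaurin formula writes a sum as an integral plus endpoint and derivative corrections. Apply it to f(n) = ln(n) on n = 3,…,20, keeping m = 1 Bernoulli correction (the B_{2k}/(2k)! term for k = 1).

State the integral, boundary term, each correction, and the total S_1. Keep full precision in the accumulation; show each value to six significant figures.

∫_3^20 ln(x) dx evaluates to 39.6188.
½[f(3) + f(20)] = ½[1.09861 + 2.99573] = 2.04717.
Integral + boundary = 41.6660.
k=1: B_{2}/(2)! × [f^{(1)}(20) − f^{(1)}(3)] = 1/12 × (0.0500000 − 0.333333) = -0.0236111.

S_1 ≈ 41.6424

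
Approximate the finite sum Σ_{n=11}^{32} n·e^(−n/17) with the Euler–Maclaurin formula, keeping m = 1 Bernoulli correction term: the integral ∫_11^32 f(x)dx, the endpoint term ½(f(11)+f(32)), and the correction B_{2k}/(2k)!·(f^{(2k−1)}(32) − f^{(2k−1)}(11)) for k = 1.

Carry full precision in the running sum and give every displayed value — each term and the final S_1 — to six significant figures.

S_1 ≈ 127.706

The integral term ∫_11^32 x·e^(−x/17) dx = 122.417.
Endpoint term: (f(11) + f(32))/2 = (5.75942 + 4.87141)/2 = 5.31541.
Integral + boundary = 127.732.
k=1: B_{2}/(2)! × [f^{(1)}(32) − f^{(1)}(11)] = 1/12 × (-0.134322 − 0.184794) = -0.0265930.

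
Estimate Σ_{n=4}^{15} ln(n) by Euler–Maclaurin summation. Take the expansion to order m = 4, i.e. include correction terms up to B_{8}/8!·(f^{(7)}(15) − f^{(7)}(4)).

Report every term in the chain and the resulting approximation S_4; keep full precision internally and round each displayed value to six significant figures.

∫_4^15 ln(x) dx evaluates to 24.0756.
Endpoint term: (f(4) + f(15))/2 = (1.38629 + 2.70805)/2 = 2.04717.
Running total after boundary: 26.1227.
Order-1 term: 1/12 · (0.0666667 − 0.250000) = -0.0152778.
Running total after k=1: 26.1075.
Order-2 term: −1/720 · (0.000592593 − 0.0312500) = 4.25797e-05.
Running total after k=2: 26.1075.
Order-3 term: 1/30240 · (3.16049e-05 − 0.0234375) = -7.74004e-07.
Running total after k=3: 26.1075.
Order-4 term: −1/1209600 · (4.21399e-06 − 0.0439453) = 3.63270e-08.

S_4 ≈ 26.1075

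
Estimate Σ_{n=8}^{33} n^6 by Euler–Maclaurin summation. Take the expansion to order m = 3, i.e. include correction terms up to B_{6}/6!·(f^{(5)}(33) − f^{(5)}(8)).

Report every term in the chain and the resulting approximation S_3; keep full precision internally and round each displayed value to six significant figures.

S_3 ≈ 6.75346e+09

Integral: ∫_8^33 x^6 dx = 6.08805e+09.
Boundary: ½(f(8) + f(33)) = ½(262144 + 1.29147e+09) = 6.45865e+08.
So far: 6.73391e+09.
Order-1 term: 1/12 · (2.34812e+08 − 196608) = 1.95513e+07.
Partial sum through k=1: 6.75347e+09.
Order-2 term: −1/720 · (4.31244e+06 − 61440.0) = -5904.17.
Partial sum through k=2: 6.75346e+09.
Order-3 term: 1/30240 · (23760.0 − 5760.00) = 0.595238.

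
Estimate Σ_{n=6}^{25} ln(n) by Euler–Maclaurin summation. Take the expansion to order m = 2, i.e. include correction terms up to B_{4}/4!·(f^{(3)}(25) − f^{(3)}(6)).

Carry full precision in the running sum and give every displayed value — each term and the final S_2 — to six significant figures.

Integral: ∫_6^25 ln(x) dx = 50.7213.
Boundary: ½(f(6) + f(25)) = ½(1.79176 + 3.21888) = 2.50532.
So far: 53.2267.
k=1: B_{2}/(2)! × [f^{(1)}(25) − f^{(1)}(6)] = 1/12 × (0.0400000 − 0.166667) = -0.0105556.
Running total after k=1: 53.2161.
k=2: B_{4}/(4)! × [f^{(3)}(25) − f^{(3)}(6)] = −1/720 × (0.000128000 − 0.00925926) = 1.26823e-05.

S_2 ≈ 53.2161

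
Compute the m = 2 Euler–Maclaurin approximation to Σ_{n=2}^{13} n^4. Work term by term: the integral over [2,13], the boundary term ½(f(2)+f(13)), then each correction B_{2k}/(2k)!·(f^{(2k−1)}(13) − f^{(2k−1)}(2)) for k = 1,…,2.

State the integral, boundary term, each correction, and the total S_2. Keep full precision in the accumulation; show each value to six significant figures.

Integral: ∫_2^13 x^4 dx = 74252.2.
Endpoint term: (f(2) + f(13))/2 = (16.0000 + 28561.0)/2 = 14288.5.
So far: 88540.7.
Correction k=1: B_{2}/2! · (f^{(1)}(13) − f^{(1)}(2)) = 1/12 · (8788.00 − 32.0000) = 729.667.
Partial sum through k=1: 89270.4.
Correction k=2: B_{4}/4! · (f^{(3)}(13) − f^{(3)}(2)) = −1/720 · (312.000 − 48.0000) = -0.366667.

S_2 ≈ 89270.0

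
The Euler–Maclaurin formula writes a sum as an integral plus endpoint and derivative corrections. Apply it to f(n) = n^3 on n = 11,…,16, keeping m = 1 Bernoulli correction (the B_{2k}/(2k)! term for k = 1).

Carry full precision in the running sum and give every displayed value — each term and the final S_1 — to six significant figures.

S_1 ≈ 15471.0

∫_11^16 x^3 dx evaluates to 12723.8.
½[f(11) + f(16)] = ½[1331.00 + 4096.00] = 2713.50.
Integral + boundary = 15437.2.
k=1: B_{2}/(2)! × [f^{(1)}(16) − f^{(1)}(11)] = 1/12 × (768.000 − 363.000) = 33.7500.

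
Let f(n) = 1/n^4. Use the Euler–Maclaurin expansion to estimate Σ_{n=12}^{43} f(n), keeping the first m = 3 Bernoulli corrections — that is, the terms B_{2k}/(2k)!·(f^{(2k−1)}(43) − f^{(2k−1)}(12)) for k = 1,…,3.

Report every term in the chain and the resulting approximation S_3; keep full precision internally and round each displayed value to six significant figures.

S_3 ≈ 0.000214300

Integral: ∫_12^43 1/x^4 dx = 0.000188709.
Endpoint term: (f(12) + f(43))/2 = (4.82253e-05 + 2.92500e-07)/2 = 2.42589e-05.
So far: 0.000212968.
k=1: B_{2}/(2)! × [f^{(1)}(43) − f^{(1)}(12)] = 1/12 × (-2.72093e-08 − (-1.60751e-05)) = 1.33732e-06.
Partial sum through k=1: 0.000214305.
k=2: B_{4}/(4)! × [f^{(3)}(43) − f^{(3)}(12)] = −1/720 × (-4.41471e-10 − (-3.34898e-06)) = -4.65075e-09.
Partial sum through k=2: 0.000214300.
k=3: B_{6}/(6)! × [f^{(5)}(43) − f^{(5)}(12)] = 1/30240 × (-1.33707e-11 − (-1.30238e-06)) = 4.30677e-11.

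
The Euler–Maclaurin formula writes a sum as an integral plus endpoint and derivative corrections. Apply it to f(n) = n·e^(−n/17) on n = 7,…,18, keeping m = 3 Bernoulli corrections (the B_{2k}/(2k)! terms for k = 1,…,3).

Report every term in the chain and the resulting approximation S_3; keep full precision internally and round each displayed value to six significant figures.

S_3 ≈ 69.3143

The integral term ∫_7^18 x·e^(−x/17) dx = 63.9080.
½[f(7) + f(18)] = ½[4.63736 + 6.24355] = 5.44045.
So far: 69.3485.
Correction k=1: B_{2}/2! · (f^{(1)}(18) − f^{(1)}(7)) = 1/12 · (-0.0204037 − 0.389694) = -0.0341748.
Partial sum through k=1: 69.3143.
Correction k=2: B_{4}/4! · (f^{(3)}(18) − f^{(3)}(7)) = −1/720 · (0.00232984 − 0.00593306) = 5.00447e-06.
Partial sum through k=2: 69.3143.
Correction k=3: B_{6}/6! · (f^{(5)}(18) − f^{(5)}(7)) = 1/30240 · (1.63677e-05 − 3.63934e-05) = -6.62225e-10.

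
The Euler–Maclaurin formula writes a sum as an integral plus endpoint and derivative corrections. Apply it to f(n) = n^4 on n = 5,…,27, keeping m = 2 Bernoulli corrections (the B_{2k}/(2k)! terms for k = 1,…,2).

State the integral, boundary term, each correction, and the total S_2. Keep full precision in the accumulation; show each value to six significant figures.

S_2 ≈ 3.14171e+06

The integral term ∫_5^27 x^4 dx = 2.86916e+06.
½[f(5) + f(27)] = ½[625.000 + 531441] = 266033.
Running total after boundary: 3.13519e+06.
k=1: B_{2}/(2)! × [f^{(1)}(27) − f^{(1)}(5)] = 1/12 × (78732.0 − 500.000) = 6519.33.
Partial sum through k=1: 3.14171e+06.
k=2: B_{4}/(4)! × [f^{(3)}(27) − f^{(3)}(5)] = −1/720 × (648.000 − 120.000) = -0.733333.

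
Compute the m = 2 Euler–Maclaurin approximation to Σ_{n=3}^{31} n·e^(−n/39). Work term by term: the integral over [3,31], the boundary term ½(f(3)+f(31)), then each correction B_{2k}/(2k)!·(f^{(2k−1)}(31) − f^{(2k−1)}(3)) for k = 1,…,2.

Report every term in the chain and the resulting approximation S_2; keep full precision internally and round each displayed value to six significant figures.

Integral: ∫_3^31 x·e^(−x/39) dx = 283.749.
Endpoint term: (f(3) + f(31))/2 = (2.77788 + 14.0008)/2 = 8.38935.
Integral + boundary = 292.139.
Order-1 term: 1/12 · (0.0926439 − 0.854733) = -0.0635074.
Running total after k=1: 292.075.
Order-2 term: −1/720 · (0.000654781 − 0.00177952) = 1.56214e-06.

S_2 ≈ 292.075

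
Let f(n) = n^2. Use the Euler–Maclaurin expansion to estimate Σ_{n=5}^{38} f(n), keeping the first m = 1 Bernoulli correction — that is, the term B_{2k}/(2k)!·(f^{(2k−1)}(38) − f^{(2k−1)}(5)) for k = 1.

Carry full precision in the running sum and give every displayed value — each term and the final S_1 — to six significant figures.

S_1 ≈ 18989.0

Integral: ∫_5^38 x^2 dx = 18249.0.
½[f(5) + f(38)] = ½[25.0000 + 1444.00] = 734.500.
Integral + boundary = 18983.5.
k=1: B_{2}/(2)! × [f^{(1)}(38) − f^{(1)}(5)] = 1/12 × (76.0000 − 10.0000) = 5.50000.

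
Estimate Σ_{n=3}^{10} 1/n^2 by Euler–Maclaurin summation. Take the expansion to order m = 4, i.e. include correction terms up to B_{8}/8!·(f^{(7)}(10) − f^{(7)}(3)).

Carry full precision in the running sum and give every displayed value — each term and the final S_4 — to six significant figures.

S_4 ≈ 0.299767

∫_3^10 1/x^2 dx evaluates to 0.233333.
Endpoint term: (f(3) + f(10))/2 = (0.111111 + 0.0100000)/2 = 0.0605556.
So far: 0.293889.
Correction k=1: B_{2}/2! · (f^{(1)}(10) − f^{(1)}(3)) = 1/12 · (-0.00200000 − (-0.0740741)) = 0.00600617.
Running total after k=1: 0.299895.
Correction k=2: B_{4}/4! · (f^{(3)}(10) − f^{(3)}(3)) = −1/720 · (-0.000240000 − (-0.0987654)) = -0.000136841.
Running total after k=2: 0.299758.
Correction k=3: B_{6}/6! · (f^{(5)}(10) − f^{(5)}(3)) = 1/30240 · (-7.20000e-05 − (-0.329218)) = 1.08845e-05.
Running total after k=3: 0.299769.
Correction k=4: B_{8}/8! · (f^{(7)}(10) − f^{(7)}(3)) = −1/1209600 · (-4.03200e-05 − (-2.04847)) = -1.69348e-06.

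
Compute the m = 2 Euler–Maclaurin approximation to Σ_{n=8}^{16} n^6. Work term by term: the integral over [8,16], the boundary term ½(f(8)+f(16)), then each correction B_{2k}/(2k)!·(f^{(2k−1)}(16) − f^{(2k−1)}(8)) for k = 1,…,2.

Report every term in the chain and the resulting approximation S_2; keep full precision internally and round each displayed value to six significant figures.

Integral: ∫_8^16 x^6 dx = 3.80483e+07.
Boundary: ½(f(8) + f(16)) = ½(262144 + 1.67772e+07) = 8.51968e+06.
So far: 4.65680e+07.
Correction k=1: B_{2}/2! · (f^{(1)}(16) − f^{(1)}(8)) = 1/12 · (6.29146e+06 − 196608) = 507904.
Partial sum through k=1: 4.70759e+07.
Correction k=2: B_{4}/4! · (f^{(3)}(16) − f^{(3)}(8)) = −1/720 · (491520 − 61440.0) = -597.333.

S_2 ≈ 4.70753e+07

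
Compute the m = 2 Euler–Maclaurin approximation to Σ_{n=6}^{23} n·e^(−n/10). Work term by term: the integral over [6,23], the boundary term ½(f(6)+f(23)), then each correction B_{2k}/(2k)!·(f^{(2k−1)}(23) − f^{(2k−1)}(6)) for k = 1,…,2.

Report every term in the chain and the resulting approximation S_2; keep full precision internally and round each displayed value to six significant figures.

S_2 ≈ 57.4947

Integral: ∫_6^23 x·e^(−x/10) dx = 54.7244.
Boundary: ½(f(6) + f(23)) = ½(3.29287 + 2.30595) = 2.79941.
Running total after boundary: 57.5239.
Order-1 term: 1/12 · (-0.130336 − 0.219525) = -0.0291551.
Running total after k=1: 57.4947.
Order-2 term: −1/720 · (0.000701812 − 0.0131715) = 1.73190e-05.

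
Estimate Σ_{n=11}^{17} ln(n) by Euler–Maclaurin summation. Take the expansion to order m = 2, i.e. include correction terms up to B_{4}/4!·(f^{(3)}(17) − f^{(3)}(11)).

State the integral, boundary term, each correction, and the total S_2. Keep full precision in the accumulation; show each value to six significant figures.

S_2 ≈ 18.4007

Integral: ∫_11^17 ln(x) dx = 15.7878.
½[f(11) + f(17)] = ½[2.39790 + 2.83321] = 2.61555.
Integral + boundary = 18.4033.
Order-1 term: 1/12 · (0.0588235 − 0.0909091) = -0.00267380.
Running total after k=1: 18.4007.
Order-2 term: −1/720 · (0.000407083 − 0.00150263) = 1.52159e-06.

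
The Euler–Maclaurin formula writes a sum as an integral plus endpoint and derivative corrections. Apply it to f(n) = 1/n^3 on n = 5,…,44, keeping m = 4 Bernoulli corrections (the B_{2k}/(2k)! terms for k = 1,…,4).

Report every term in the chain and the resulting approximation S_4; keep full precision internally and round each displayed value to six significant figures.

S_4 ≈ 0.0241424

Integral: ∫_5^44 1/x^3 dx = 0.0197417.
Endpoint term: (f(5) + f(44))/2 = (0.00800000 + 1.17393e-05)/2 = 0.00400587.
So far: 0.0237476.
Correction k=1: B_{2}/2! · (f^{(1)}(44) − f^{(1)}(5)) = 1/12 · (-8.00406e-07 − (-0.00480000)) = 0.000399933.
Running total after k=1: 0.0241475.
Correction k=2: B_{4}/4! · (f^{(3)}(44) − f^{(3)}(5)) = −1/720 · (-8.26866e-09 − (-0.00384000)) = -5.33332e-06.
Running total after k=2: 0.0241422.
Correction k=3: B_{6}/6! · (f^{(5)}(44) − f^{(5)}(5)) = 1/30240 · (-1.79382e-10 − (-0.00645120)) = 2.13333e-07.
Running total after k=3: 0.0241424.
Correction k=4: B_{8}/8! · (f^{(7)}(44) − f^{(7)}(5)) = −1/1209600 · (-6.67124e-12 − (-0.0185795)) = -1.53600e-08.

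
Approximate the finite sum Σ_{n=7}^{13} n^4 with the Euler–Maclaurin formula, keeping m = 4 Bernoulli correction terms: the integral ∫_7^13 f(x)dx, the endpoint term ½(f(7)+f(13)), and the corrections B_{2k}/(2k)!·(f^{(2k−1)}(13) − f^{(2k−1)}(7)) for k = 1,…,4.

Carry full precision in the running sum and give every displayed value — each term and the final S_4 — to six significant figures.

∫_7^13 x^4 dx evaluates to 70897.2.
½[f(7) + f(13)] = ½[2401.00 + 28561.0] = 15481.0.
So far: 86378.2.
Order-1 term: 1/12 · (8788.00 − 1372.00) = 618.000.
Partial sum through k=1: 86996.2.
Order-2 term: −1/720 · (312.000 − 168.000) = -0.200000.
Partial sum through k=2: 86996.0.
Order-3 term: 1/30240 · (0.00000 − 0.00000) = 0.00000.
Partial sum through k=3: 86996.0.
Order-4 term: −1/1209600 · (0.00000 − 0.00000) = 0.00000.

S_4 ≈ 86996.0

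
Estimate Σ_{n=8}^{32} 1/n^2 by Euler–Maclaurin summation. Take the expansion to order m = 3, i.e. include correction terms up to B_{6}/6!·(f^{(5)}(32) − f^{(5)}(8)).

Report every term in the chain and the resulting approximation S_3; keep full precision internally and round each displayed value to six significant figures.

S_3 ≈ 0.102370

The integral term ∫_8^32 1/x^2 dx = 0.0937500.
Boundary: ½(f(8) + f(32)) = ½(0.0156250 + 0.000976562) = 0.00830078.
So far: 0.102051.
k=1: B_{2}/(2)! × [f^{(1)}(32) − f^{(1)}(8)] = 1/12 × (-6.10352e-05 − (-0.00390625)) = 0.000320435.
Partial sum through k=1: 0.102371.
k=2: B_{4}/(4)! × [f^{(3)}(32) − f^{(3)}(8)] = −1/720 × (-7.15256e-07 − (-0.000732422)) = -1.01626e-06.
Partial sum through k=2: 0.102370.
k=3: B_{6}/(6)! × [f^{(5)}(32) − f^{(5)}(8)] = 1/30240 × (-2.09548e-08 − (-0.000343323)) = 1.13526e-08.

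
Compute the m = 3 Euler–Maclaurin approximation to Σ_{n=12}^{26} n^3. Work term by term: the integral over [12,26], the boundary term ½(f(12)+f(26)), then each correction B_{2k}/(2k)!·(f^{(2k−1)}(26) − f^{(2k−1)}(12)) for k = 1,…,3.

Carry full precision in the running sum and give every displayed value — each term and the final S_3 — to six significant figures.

S_3 ≈ 118845

Integral: ∫_12^26 x^3 dx = 109060.
Boundary: ½(f(12) + f(26)) = ½(1728.00 + 17576.0) = 9652.00.
Integral + boundary = 118712.
Correction k=1: B_{2}/2! · (f^{(1)}(26) − f^{(1)}(12)) = 1/12 · (2028.00 − 432.000) = 133.000.
Running total after k=1: 118845.
Correction k=2: B_{4}/4! · (f^{(3)}(26) − f^{(3)}(12)) = −1/720 · (6.00000 − 6.00000) = 0.00000.
Running total after k=2: 118845.
Correction k=3: B_{6}/6! · (f^{(5)}(26) − f^{(5)}(12)) = 1/30240 · (0.00000 − 0.00000) = 0.00000.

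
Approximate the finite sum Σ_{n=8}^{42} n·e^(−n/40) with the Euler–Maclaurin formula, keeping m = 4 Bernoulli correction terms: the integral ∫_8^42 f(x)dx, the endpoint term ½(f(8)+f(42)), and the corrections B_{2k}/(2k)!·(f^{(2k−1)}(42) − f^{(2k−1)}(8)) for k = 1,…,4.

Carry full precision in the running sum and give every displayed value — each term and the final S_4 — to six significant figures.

S_4 ≈ 434.735

∫_8^42 x·e^(−x/40) dx evaluates to 424.167.
Endpoint term: (f(8) + f(42))/2 = (6.54985 + 14.6974)/2 = 10.6236.
Running total after boundary: 434.791.
Order-1 term: 1/12 · (-0.0174969 − 0.654985) = -0.0560401.
After k=1: 434.735.
Order-2 term: −1/720 · (0.000426487 − 0.00143278) = 1.39763e-06.
After k=2: 434.735.
Order-3 term: 1/30240 · (5.39943e-07 − 1.53512e-06) = -3.29093e-11.
After k=3: 434.735.
Order-4 term: −1/1209600 · (5.08332e-10 − 1.35922e-09) = 7.03446e-16.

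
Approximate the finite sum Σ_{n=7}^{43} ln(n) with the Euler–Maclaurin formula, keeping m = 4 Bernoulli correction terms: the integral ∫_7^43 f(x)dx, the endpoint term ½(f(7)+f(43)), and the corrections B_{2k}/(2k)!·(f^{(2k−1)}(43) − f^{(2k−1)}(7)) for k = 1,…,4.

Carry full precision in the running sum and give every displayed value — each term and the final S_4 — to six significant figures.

S_4 ≈ 114.954

Integral: ∫_7^43 ln(x) dx = 112.110.
½[f(7) + f(43)] = ½[1.94591 + 3.76120] = 2.85356.
Running total after boundary: 114.964.
k=1: B_{2}/(2)! × [f^{(1)}(43) − f^{(1)}(7)] = 1/12 × (0.0232558 − 0.142857) = -0.00996678.
Running total after k=1: 114.954.
k=2: B_{4}/(4)! × [f^{(3)}(43) − f^{(3)}(7)] = −1/720 × (2.51550e-05 − 0.00583090) = 8.06354e-06.
Running total after k=2: 114.954.
k=3: B_{6}/(6)! × [f^{(5)}(43) − f^{(5)}(7)] = 1/30240 × (1.63256e-07 − 0.00142798) = -4.72160e-08.
Running total after k=3: 114.954.
k=4: B_{8}/(8)! × [f^{(7)}(43) − f^{(7)}(7)] = −1/1209600 × (2.64883e-09 − 0.000874271) = 7.22775e-10.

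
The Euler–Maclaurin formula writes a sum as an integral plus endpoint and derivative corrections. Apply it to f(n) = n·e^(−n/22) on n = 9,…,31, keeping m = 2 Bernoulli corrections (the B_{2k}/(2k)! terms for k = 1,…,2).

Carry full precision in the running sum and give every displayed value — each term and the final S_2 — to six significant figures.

∫_9^31 x·e^(−x/22) dx evaluates to 168.091.
½[f(9) + f(31)] = ½[5.97828 + 7.57533] = 6.77680.
Integral + boundary = 174.868.
Correction k=1: B_{2}/2! · (f^{(1)}(31) − f^{(1)}(9)) = 1/12 · (-0.0999676 − 0.392514) = -0.0410401.
Partial sum through k=1: 174.827.
Correction k=2: B_{4}/4! · (f^{(3)}(31) − f^{(3)}(9)) = −1/720 · (0.000803229 − 0.00355583) = 3.82306e-06.

S_2 ≈ 174.827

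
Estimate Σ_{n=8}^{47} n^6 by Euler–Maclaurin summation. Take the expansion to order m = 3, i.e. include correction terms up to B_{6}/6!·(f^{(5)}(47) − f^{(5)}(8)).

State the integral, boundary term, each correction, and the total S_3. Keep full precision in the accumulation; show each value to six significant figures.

∫_8^47 x^6 dx evaluates to 7.23744e+10.
Endpoint term: (f(8) + f(47))/2 = (262144 + 1.07792e+10)/2 = 5.38974e+09.
Integral + boundary = 7.77642e+10.
k=1: B_{2}/(2)! × [f^{(1)}(47) − f^{(1)}(8)] = 1/12 × (1.37607e+09 − 196608) = 1.14656e+08.
Partial sum through k=1: 7.78788e+10.
k=2: B_{4}/(4)! × [f^{(3)}(47) − f^{(3)}(8)] = −1/720 × (1.24588e+07 − 61440.0) = -17218.5.
Partial sum through k=2: 7.78788e+10.
k=3: B_{6}/(6)! × [f^{(5)}(47) − f^{(5)}(8)] = 1/30240 × (33840.0 − 5760.00) = 0.928571.

S_3 ≈ 7.78788e+10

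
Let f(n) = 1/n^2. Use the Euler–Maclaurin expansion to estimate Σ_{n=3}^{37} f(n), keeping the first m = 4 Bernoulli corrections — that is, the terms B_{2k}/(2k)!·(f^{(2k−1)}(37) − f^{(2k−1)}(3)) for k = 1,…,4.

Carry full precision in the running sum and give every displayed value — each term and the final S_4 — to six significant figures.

S_4 ≈ 0.368269

Integral: ∫_3^37 1/x^2 dx = 0.306306.
Endpoint term: (f(3) + f(37))/2 = (0.111111 + 0.000730460)/2 = 0.0559208.
Integral + boundary = 0.362227.
k=1: B_{2}/(2)! × [f^{(1)}(37) − f^{(1)}(3)] = 1/12 × (-3.94843e-05 − (-0.0740741)) = 0.00616955.
After k=1: 0.368397.
k=2: B_{4}/(4)! × [f^{(3)}(37) − f^{(3)}(3)] = −1/720 × (-3.46101e-07 − (-0.0987654)) = -0.000137174.
After k=2: 0.368259.
k=3: B_{6}/(6)! × [f^{(5)}(37) − f^{(5)}(3)] = 1/30240 × (-7.58439e-09 − (-0.329218)) = 1.08868e-05.
After k=3: 0.368270.
k=4: B_{8}/(8)! × [f^{(7)}(37) − f^{(7)}(3)] = −1/1209600 × (-3.10245e-10 − (-2.04847)) = -1.69351e-06.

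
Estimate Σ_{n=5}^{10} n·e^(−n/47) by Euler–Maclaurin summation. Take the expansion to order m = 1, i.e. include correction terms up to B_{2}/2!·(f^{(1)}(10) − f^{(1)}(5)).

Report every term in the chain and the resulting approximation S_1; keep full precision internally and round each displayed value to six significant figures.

S_1 ≈ 38.0706

∫_5^10 x·e^(−x/47) dx evaluates to 31.7951.
Endpoint term: (f(5) + f(10))/2 = (4.49540 + 8.08345)/2 = 6.28943.
So far: 38.0845.
k=1: B_{2}/(2)! × [f^{(1)}(10) − f^{(1)}(5)] = 1/12 × (0.636357 − 0.803433) = -0.0139230.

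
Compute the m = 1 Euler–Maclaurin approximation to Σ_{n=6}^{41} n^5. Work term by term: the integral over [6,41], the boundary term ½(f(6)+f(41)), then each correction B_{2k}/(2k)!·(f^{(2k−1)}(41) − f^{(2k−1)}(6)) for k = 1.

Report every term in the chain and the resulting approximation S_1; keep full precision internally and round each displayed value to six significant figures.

S_1 ≈ 8.50785e+08

∫_6^41 x^5 dx evaluates to 7.91676e+08.
Endpoint term: (f(6) + f(41))/2 = (7776.00 + 1.15856e+08)/2 = 5.79320e+07.
Running total after boundary: 8.49608e+08.
k=1: B_{2}/(2)! × [f^{(1)}(41) − f^{(1)}(6)] = 1/12 × (1.41288e+07 − 6480.00) = 1.17686e+06.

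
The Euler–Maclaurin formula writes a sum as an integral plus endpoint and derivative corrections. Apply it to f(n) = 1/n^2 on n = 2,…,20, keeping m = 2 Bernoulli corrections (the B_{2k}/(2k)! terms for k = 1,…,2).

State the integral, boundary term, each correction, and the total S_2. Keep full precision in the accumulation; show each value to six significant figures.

S_2 ≈ 0.596021

The integral term ∫_2^20 1/x^2 dx = 0.450000.
Endpoint term: (f(2) + f(20))/2 = (0.250000 + 0.00250000)/2 = 0.126250.
So far: 0.576250.
k=1: B_{2}/(2)! × [f^{(1)}(20) − f^{(1)}(2)] = 1/12 × (-0.000250000 − (-0.250000)) = 0.0208125.
After k=1: 0.597063.
k=2: B_{4}/(4)! × [f^{(3)}(20) − f^{(3)}(2)] = −1/720 × (-7.50000e-06 − (-0.750000)) = -0.00104166.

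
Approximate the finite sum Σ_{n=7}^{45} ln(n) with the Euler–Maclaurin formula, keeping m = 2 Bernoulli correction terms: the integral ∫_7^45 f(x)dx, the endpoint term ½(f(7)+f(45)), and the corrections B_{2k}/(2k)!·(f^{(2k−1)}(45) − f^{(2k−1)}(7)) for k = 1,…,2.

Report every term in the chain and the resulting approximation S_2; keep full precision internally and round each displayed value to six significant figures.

S_2 ≈ 122.545

Integral: ∫_7^45 ln(x) dx = 119.678.
½[f(7) + f(45)] = ½[1.94591 + 3.80666] = 2.87629.
So far: 122.555.
Correction k=1: B_{2}/2! · (f^{(1)}(45) − f^{(1)}(7)) = 1/12 · (0.0222222 − 0.142857) = -0.0100529.
After k=1: 122.545.
Correction k=2: B_{4}/4! · (f^{(3)}(45) − f^{(3)}(7)) = −1/720 · (2.19479e-05 − 0.00583090) = 8.06799e-06.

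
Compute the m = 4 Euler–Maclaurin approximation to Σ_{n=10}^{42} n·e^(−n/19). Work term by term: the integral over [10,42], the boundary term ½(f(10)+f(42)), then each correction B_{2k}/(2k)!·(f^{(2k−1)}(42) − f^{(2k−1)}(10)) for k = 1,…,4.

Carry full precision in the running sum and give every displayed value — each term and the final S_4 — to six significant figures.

S_4 ≈ 203.664

∫_10^42 x·e^(−x/19) dx evaluates to 198.442.
Endpoint term: (f(10) + f(42))/2 = (5.90778 + 4.60500)/2 = 5.25639.
So far: 203.699.
Correction k=1: B_{2}/2! · (f^{(1)}(42) − f^{(1)}(10)) = 1/12 · (-0.132726 − 0.279842) = -0.0343806.
After k=1: 203.664.
Correction k=2: B_{4}/4! · (f^{(3)}(42) − f^{(3)}(10)) = −1/720 · (0.000239779 − 0.00404819) = 5.28946e-06.
After k=2: 203.664.
Correction k=3: B_{6}/6! · (f^{(5)}(42) − f^{(5)}(10)) = 1/30240 · (2.34687e-06 − 2.02803e-05) = -5.93038e-10.
After k=3: 203.664.
Correction k=4: B_{8}/8! · (f^{(7)}(42) − f^{(7)}(10)) = −1/1209600 · (1.11621e-08 − 8.12931e-08) = 5.79787e-14.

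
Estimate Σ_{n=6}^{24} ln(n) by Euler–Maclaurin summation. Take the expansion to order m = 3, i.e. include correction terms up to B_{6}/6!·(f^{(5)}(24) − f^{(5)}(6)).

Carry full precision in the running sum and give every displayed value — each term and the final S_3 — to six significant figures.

S_3 ≈ 49.9972

∫_6^24 ln(x) dx evaluates to 47.5227.
Boundary: ½(f(6) + f(24)) = ½(1.79176 + 3.17805) = 2.48491.
So far: 50.0076.
k=1: B_{2}/(2)! × [f^{(1)}(24) − f^{(1)}(6)] = 1/12 × (0.0416667 − 0.166667) = -0.0104167.
Running total after k=1: 49.9972.
k=2: B_{4}/(4)! × [f^{(3)}(24) − f^{(3)}(6)] = −1/720 × (0.000144676 − 0.00925926) = 1.26591e-05.
Running total after k=2: 49.9972.
k=3: B_{6}/(6)! × [f^{(5)}(24) − f^{(5)}(6)] = 1/30240 × (3.01408e-06 − 0.00308642) = -1.01964e-07.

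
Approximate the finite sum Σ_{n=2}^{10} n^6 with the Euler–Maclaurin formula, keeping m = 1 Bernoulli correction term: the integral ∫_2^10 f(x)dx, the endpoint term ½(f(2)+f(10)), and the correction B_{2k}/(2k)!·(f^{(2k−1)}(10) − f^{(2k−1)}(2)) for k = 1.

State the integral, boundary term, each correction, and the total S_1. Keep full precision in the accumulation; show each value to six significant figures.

S_1 ≈ 1.97857e+06

∫_2^10 x^6 dx evaluates to 1.42855e+06.
Boundary: ½(f(2) + f(10)) = ½(64.0000 + 1.00000e+06) = 500032.
Integral + boundary = 1.92859e+06.
Order-1 term: 1/12 · (600000 − 192.000) = 49984.0.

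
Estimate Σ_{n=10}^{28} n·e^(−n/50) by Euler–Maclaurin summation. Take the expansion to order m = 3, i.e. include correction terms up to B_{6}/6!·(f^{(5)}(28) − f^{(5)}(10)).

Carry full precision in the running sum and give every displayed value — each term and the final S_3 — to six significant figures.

S_3 ≈ 240.534

The integral term ∫_10^28 x·e^(−x/50) dx = 228.477.
Endpoint term: (f(10) + f(28))/2 = (8.18731 + 15.9939)/2 = 12.0906.
Integral + boundary = 240.567.
k=1: B_{2}/(2)! × [f^{(1)}(28) − f^{(1)}(10)] = 1/12 × (0.251332 − 0.654985) = -0.0336377.
Running total after k=1: 240.534.
k=2: B_{4}/(4)! × [f^{(3)}(28) − f^{(3)}(10)] = −1/720 × (0.000557500 − 0.000916978) = 4.99276e-07.
Running total after k=2: 240.534.
k=3: B_{6}/(6)! × [f^{(5)}(28) − f^{(5)}(10)] = 1/30240 × (4.05787e-07 − 6.28785e-07) = -7.37428e-12.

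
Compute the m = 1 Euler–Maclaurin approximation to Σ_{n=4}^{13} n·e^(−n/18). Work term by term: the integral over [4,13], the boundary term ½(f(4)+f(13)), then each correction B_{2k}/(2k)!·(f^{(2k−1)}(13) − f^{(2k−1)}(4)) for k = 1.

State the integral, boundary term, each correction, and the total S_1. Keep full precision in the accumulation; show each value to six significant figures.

Integral: ∫_4^13 x·e^(−x/18) dx = 46.0872.
Boundary: ½(f(4) + f(13)) = ½(3.20295 + 6.31373) = 4.75834.
So far: 50.8455.
Order-1 term: 1/12 · (0.134909 − 0.622796) = -0.0406572.

S_1 ≈ 50.8048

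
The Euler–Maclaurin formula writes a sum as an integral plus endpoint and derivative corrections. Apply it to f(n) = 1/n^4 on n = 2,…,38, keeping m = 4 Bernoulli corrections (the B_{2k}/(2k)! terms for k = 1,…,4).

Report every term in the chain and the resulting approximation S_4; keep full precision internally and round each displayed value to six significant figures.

S_4 ≈ 0.0822153

Integral: ∫_2^38 1/x^4 dx = 0.0416606.
Endpoint term: (f(2) + f(38))/2 = (0.0625000 + 4.79585e-07)/2 = 0.0312502.
Running total after boundary: 0.0729108.
Correction k=1: B_{2}/2! · (f^{(1)}(38) − f^{(1)}(2)) = 1/12 · (-5.04826e-08 − (-0.125000)) = 0.0104167.
Partial sum through k=1: 0.0833275.
Correction k=2: B_{4}/4! · (f^{(3)}(38) − f^{(3)}(2)) = −1/720 · (-1.04881e-09 − (-0.937500)) = -0.00130208.
Partial sum through k=2: 0.0820254.
Correction k=3: B_{6}/6! · (f^{(5)}(38) − f^{(5)}(2)) = 1/30240 · (-4.06740e-11 − (-13.1250)) = 0.000434028.
Partial sum through k=3: 0.0824594.
Correction k=4: B_{8}/8! · (f^{(7)}(38) − f^{(7)}(2)) = −1/1209600 · (-2.53508e-12 − (-295.312)) = -0.000244141.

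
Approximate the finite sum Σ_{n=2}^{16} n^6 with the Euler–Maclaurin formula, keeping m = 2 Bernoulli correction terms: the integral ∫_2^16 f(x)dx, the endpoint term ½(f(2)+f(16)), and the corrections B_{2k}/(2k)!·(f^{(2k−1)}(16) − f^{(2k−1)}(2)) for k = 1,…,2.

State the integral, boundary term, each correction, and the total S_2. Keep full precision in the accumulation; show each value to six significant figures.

S_2 ≈ 4.72601e+07

The integral term ∫_2^16 x^6 dx = 3.83479e+07.
Endpoint term: (f(2) + f(16))/2 = (64.0000 + 1.67772e+07)/2 = 8.38864e+06.
So far: 4.67365e+07.
Correction k=1: B_{2}/2! · (f^{(1)}(16) − f^{(1)}(2)) = 1/12 · (6.29146e+06 − 192.000) = 524272.
Partial sum through k=1: 4.72608e+07.
Correction k=2: B_{4}/4! · (f^{(3)}(16) − f^{(3)}(2)) = −1/720 · (491520 − 960.000) = -681.333.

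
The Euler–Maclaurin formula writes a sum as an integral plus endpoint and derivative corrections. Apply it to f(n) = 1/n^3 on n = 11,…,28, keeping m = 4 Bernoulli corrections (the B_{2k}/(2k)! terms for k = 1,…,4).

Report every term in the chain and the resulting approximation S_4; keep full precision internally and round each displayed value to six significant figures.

Integral: ∫_11^28 1/x^3 dx = 0.00349448.
Boundary: ½(f(11) + f(28)) = ½(0.000751315 + 4.55539e-05) = 0.000398434.
Running total after boundary: 0.00389291.
Order-1 term: 1/12 · (-4.88078e-06 − (-0.000204904)) = 1.66686e-05.
After k=1: 0.00390958.
Order-2 term: −1/720 · (-1.24510e-07 − (-3.38684e-05)) = -4.68666e-08.
After k=2: 0.00390953.
Order-3 term: 1/30240 · (-6.67016e-09 − (-1.17560e-05)) = 3.88536e-10.
After k=3: 0.00390953.
Order-4 term: −1/1209600 · (-6.12566e-10 − (-6.99530e-06)) = -5.78264e-12.

S_4 ≈ 0.00390953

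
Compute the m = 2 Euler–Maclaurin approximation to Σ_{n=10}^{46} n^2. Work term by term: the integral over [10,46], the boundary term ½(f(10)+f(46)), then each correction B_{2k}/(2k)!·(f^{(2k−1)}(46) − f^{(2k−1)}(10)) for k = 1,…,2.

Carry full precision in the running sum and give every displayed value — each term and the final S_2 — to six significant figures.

S_2 ≈ 33226.0

Integral: ∫_10^46 x^2 dx = 32112.0.
Boundary: ½(f(10) + f(46)) = ½(100.000 + 2116.00) = 1108.00.
So far: 33220.0.
Correction k=1: B_{2}/2! · (f^{(1)}(46) − f^{(1)}(10)) = 1/12 · (92.0000 − 20.0000) = 6.00000.
Running total after k=1: 33226.0.
Correction k=2: B_{4}/4! · (f^{(3)}(46) − f^{(3)}(10)) = −1/720 · (0.00000 − 0.00000) = 0.00000.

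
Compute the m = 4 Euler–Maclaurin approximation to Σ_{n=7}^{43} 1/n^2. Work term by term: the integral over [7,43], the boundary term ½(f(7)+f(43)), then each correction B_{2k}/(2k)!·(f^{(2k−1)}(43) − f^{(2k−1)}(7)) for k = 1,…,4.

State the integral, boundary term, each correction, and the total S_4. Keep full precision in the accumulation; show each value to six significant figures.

S_4 ≈ 0.130558

∫_7^43 1/x^2 dx evaluates to 0.119601.
Boundary: ½(f(7) + f(43)) = ½(0.0204082 + 0.000540833) = 0.0104745.
Integral + boundary = 0.130076.
k=1: B_{2}/(2)! × [f^{(1)}(43) − f^{(1)}(7)] = 1/12 × (-2.51550e-05 − (-0.00583090)) = 0.000483812.
Running total after k=1: 0.130560.
k=2: B_{4}/(4)! × [f^{(3)}(43) − f^{(3)}(7)] = −1/720 × (-1.63256e-07 − (-0.00142798)) = -1.98307e-06.
Running total after k=2: 0.130558.
k=3: B_{6}/(6)! × [f^{(5)}(43) − f^{(5)}(7)] = 1/30240 × (-2.64883e-09 − (-0.000874271)) = 2.89110e-08.
Running total after k=3: 0.130558.
k=4: B_{8}/(8)! × [f^{(7)}(43) − f^{(7)}(7)] = −1/1209600 × (-8.02240e-11 − (-0.000999167)) = -8.26031e-10.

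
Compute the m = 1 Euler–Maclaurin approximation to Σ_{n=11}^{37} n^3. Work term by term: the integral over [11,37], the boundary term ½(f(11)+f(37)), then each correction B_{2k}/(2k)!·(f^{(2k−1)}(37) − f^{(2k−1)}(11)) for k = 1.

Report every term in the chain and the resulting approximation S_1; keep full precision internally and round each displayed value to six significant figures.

S_1 ≈ 491184

Integral: ∫_11^37 x^3 dx = 464880.
Endpoint term: (f(11) + f(37))/2 = (1331.00 + 50653.0)/2 = 25992.0.
So far: 490872.
Order-1 term: 1/12 · (4107.00 − 363.000) = 312.000.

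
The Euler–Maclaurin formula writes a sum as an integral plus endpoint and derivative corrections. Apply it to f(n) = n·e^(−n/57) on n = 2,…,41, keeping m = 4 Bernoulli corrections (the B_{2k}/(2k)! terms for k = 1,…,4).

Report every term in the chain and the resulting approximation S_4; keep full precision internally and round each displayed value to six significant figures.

Integral: ∫_2^41 x·e^(−x/57) dx = 526.139.
½[f(2) + f(41)] = ½[1.93104 + 19.9709] = 10.9509.
Running total after boundary: 537.090.
k=1: B_{2}/(2)! × [f^{(1)}(41) − f^{(1)}(2)] = 1/12 × (0.136728 − 0.931643) = -0.0662429.
Running total after k=1: 537.024.
k=2: B_{4}/(4)! × [f^{(3)}(41) − f^{(3)}(2)] = −1/720 × (0.000341926 − 0.000881097) = 7.48849e-07.
Running total after k=2: 537.024.
k=3: B_{6}/(6)! × [f^{(5)}(41) − f^{(5)}(2)] = 1/30240 × (1.97528e-07 − 4.54123e-07) = -8.48530e-12.
Running total after k=3: 537.024.
k=4: B_{8}/(8)! × [f^{(7)}(41) − f^{(7)}(2)] = −1/1209600 × (8.92014e-11 − 1.96078e-10) = 8.83567e-17.

S_4 ≈ 537.024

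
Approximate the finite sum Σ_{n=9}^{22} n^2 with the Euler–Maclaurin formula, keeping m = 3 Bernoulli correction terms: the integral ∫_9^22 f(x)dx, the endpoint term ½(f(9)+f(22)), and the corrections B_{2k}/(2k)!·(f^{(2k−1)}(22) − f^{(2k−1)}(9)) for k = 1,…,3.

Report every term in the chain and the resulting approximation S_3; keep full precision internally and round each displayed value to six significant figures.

S_3 ≈ 3591.00

The integral term ∫_9^22 x^2 dx = 3306.33.
Endpoint term: (f(9) + f(22))/2 = (81.0000 + 484.000)/2 = 282.500.
Integral + boundary = 3588.83.
Correction k=1: B_{2}/2! · (f^{(1)}(22) − f^{(1)}(9)) = 1/12 · (44.0000 − 18.0000) = 2.16667.
Partial sum through k=1: 3591.00.
Correction k=2: B_{4}/4! · (f^{(3)}(22) − f^{(3)}(9)) = −1/720 · (0.00000 − 0.00000) = 0.00000.
Partial sum through k=2: 3591.00.
Correction k=3: B_{6}/6! · (f^{(5)}(22) − f^{(5)}(9)) = 1/30240 · (0.00000 − 0.00000) = 0.00000.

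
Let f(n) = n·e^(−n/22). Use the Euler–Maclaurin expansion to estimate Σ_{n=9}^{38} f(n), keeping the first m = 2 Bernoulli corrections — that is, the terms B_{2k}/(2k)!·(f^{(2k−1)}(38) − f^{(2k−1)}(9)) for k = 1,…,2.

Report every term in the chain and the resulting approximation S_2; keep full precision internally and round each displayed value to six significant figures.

Integral: ∫_9^38 x·e^(−x/22) dx = 218.367.
½[f(9) + f(38)] = ½[5.97828 + 6.75521] = 6.36675.
So far: 224.733.
Order-1 term: 1/12 · (-0.129286 − 0.392514) = -0.0434833.
Running total after k=1: 224.690.
Order-2 term: −1/720 · (0.000467461 − 0.00355583) = 4.28940e-06.

S_2 ≈ 224.690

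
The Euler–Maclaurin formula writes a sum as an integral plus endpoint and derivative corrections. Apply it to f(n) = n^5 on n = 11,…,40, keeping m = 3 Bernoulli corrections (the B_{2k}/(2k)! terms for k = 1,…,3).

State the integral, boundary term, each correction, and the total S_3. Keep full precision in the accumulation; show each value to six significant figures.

S_3 ≈ 7.34712e+08

The integral term ∫_11^40 x^5 dx = 6.82371e+08.
Boundary: ½(f(11) + f(40)) = ½(161051 + 1.02400e+08) = 5.12805e+07.
So far: 7.33652e+08.
Order-1 term: 1/12 · (1.28000e+07 − 73205.0) = 1.06057e+06.
Running total after k=1: 7.34712e+08.
Order-2 term: −1/720 · (96000.0 − 7260.00) = -123.250.
Running total after k=2: 7.34712e+08.
Order-3 term: 1/30240 · (120.000 − 120.000) = 0.00000.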